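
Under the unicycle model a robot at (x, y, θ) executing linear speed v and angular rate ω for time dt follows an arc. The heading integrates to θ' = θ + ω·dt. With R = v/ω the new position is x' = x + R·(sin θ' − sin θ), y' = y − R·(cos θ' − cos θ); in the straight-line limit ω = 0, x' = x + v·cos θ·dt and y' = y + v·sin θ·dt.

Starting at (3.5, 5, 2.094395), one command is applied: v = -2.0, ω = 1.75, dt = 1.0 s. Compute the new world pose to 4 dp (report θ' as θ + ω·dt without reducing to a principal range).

(5.2284, 4.6994, 3.8444)

θ' = 2.0944 + 1.75·1.0 = 3.8444
R = v/ω = -2.0/1.75 = -1.1429
x' = 3.5 + -1.1429·(sin 3.8444 − sin 2.0944) = 5.2284
y' = 5 − -1.1429·(cos 3.8444 − cos 2.0944) = 4.6994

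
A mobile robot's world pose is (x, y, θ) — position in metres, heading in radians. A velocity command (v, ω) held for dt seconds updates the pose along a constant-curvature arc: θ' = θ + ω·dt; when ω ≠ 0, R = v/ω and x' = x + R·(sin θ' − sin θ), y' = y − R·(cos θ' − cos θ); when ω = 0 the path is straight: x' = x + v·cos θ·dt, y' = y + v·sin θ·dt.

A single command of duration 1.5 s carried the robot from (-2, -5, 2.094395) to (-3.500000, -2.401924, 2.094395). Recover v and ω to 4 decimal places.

Δθ = 2.094395 − 2.094395 = 0.000000
ω = Δθ/dt = 0.000000/1.5 = 0.0000
ω = 0 → v = (Δx·cos θ + Δy·sin θ)/dt = 2.0000

v = 2.0000, ω = 0.0000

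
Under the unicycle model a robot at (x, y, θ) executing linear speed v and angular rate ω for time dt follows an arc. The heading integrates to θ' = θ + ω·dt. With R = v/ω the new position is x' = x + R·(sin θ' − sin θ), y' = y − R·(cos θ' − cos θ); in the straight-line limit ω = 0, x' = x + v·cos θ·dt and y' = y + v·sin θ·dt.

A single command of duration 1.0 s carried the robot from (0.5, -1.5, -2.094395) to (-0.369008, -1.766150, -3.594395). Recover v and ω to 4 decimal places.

Δθ = -3.594395 − -2.094395 = -1.500000
ω = Δθ/dt = -1.500000/1.0 = -1.5000
R = Δx/(sin θ' − sin θ) = -0.6667
v = R·ω = -0.6667·-1.5000 = 1.0000

v = 1.0000, ω = -1.5000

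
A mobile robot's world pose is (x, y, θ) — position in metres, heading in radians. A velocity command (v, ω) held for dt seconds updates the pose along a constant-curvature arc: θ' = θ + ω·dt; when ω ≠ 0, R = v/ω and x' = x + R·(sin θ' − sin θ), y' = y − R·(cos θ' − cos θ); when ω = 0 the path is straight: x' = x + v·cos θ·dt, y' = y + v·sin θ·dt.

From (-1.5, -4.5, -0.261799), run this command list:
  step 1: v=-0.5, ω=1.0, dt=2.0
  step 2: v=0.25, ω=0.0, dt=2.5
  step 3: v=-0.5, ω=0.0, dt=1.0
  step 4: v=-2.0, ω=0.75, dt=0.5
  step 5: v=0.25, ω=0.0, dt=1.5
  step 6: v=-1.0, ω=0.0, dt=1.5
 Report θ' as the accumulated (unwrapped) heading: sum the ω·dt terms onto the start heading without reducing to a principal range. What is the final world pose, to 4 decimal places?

step 1: θ'=1.7382 (R=-0.5000) → pose (-2.1224, -5.0663, 1.7382)
step 2: θ'=1.7382 (straight) → pose (-2.2266, -4.4500, 1.7382)
step 3: θ'=1.7382 (straight) → pose (-2.1432, -4.9430, 1.7382)
step 4: θ'=2.1132 (R=-2.6667) → pose (-1.7978, -5.8752, 2.1132)
step 5: θ'=2.1132 (straight) → pose (-1.9914, -5.5540, 2.1132)
step 6: θ'=2.1132 (straight) → pose (-1.2171, -6.8387, 2.1132)

(-1.2171, -6.8387, 2.1132)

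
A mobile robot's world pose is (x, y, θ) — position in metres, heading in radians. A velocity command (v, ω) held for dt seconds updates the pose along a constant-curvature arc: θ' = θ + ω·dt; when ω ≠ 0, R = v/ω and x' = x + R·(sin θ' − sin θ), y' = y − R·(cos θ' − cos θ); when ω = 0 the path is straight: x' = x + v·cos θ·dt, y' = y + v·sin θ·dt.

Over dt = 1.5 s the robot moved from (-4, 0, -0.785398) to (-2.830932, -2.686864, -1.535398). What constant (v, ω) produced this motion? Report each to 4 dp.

v = 2.0000, ω = -0.5000

Δθ = -1.535398 − -0.785398 = -0.750000
ω = Δθ/dt = -0.750000/1.5 = -0.5000
R = −Δy/(cos θ' − cos θ) = -4.0000
v = R·ω = -4.0000·-0.5000 = 2.0000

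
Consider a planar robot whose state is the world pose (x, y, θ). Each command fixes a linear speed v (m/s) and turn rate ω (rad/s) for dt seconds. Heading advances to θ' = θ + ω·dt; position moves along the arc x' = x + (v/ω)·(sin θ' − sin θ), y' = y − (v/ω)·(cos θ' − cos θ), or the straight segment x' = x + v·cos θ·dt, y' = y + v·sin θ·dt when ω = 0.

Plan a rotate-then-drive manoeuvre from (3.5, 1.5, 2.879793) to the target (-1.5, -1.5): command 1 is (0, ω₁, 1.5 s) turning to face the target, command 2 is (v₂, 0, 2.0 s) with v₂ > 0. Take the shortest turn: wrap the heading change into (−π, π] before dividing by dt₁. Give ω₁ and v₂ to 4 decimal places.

heading to target = atan2(-1.5−1.5, -1.5−3.5) = -2.6012
Δθ = wrap(-2.6012 − 2.8798) = 0.8022; ω₁ = Δθ/dt₁ = 0.5348
distance = √((-1.5−3.5)² + (-1.5−1.5)²) = 5.8310; v₂ = distance/dt₂ = 2.9155

ω₁ = 0.5348, v₂ = 2.9155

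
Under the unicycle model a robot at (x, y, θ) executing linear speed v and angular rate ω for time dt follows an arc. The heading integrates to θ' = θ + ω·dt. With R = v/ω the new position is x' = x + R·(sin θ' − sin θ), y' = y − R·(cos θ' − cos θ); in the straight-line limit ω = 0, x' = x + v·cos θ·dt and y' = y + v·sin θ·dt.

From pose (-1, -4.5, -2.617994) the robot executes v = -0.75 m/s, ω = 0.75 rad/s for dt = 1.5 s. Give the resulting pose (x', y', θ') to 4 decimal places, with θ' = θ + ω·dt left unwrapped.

θ' = -2.6180 + 0.75·1.5 = -1.4930
R = v/ω = -0.75/0.75 = -1.0000
x' = -1 + -1.0000·(sin -1.4930 − sin -2.6180) = -0.5030
y' = -4.5 − -1.0000·(cos -1.4930 − cos -2.6180) = -3.5563

(-0.5030, -3.5563, -1.4930)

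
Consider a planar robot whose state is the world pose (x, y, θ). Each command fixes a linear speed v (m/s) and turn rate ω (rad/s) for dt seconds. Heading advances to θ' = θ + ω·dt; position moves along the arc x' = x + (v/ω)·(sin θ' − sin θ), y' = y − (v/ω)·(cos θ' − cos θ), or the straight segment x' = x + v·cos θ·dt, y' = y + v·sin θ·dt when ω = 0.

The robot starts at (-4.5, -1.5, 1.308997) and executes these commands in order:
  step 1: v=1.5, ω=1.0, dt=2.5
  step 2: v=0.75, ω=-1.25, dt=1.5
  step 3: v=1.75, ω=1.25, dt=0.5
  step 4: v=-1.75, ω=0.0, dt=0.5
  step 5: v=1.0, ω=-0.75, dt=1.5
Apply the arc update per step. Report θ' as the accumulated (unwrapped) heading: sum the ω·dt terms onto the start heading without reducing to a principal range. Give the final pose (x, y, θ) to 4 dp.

step 1: θ'=3.8090 (R=1.5000) → pose (-6.8773, 0.0664, 3.8090)
step 2: θ'=1.9340 (R=-0.6000) → pose (-7.8095, 0.3245, 1.9340)
step 3: θ'=2.5590 (R=1.4000) → pose (-8.3479, 0.9961, 2.5590)
step 4: θ'=2.5590 (straight) → pose (-7.6173, 0.5147, 2.5590)
step 5: θ'=1.4340 (R=-1.3333) → pose (-8.2046, 1.8099, 1.4340)

(-8.2046, 1.8099, 1.4340)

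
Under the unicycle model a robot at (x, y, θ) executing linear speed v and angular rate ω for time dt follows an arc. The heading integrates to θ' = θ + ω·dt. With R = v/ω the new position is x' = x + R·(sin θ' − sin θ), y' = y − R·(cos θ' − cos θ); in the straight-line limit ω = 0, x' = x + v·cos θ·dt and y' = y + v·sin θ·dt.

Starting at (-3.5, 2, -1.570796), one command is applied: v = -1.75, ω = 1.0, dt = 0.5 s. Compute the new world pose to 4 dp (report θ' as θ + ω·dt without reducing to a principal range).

θ' = -1.5708 + 1.0·0.5 = -1.0708
R = v/ω = -1.75/1.0 = -1.7500
x' = -3.5 + -1.7500·(sin -1.0708 − sin -1.5708) = -3.7142
y' = 2 − -1.7500·(cos -1.0708 − cos -1.5708) = 2.8390

(-3.7142, 2.8390, -1.0708)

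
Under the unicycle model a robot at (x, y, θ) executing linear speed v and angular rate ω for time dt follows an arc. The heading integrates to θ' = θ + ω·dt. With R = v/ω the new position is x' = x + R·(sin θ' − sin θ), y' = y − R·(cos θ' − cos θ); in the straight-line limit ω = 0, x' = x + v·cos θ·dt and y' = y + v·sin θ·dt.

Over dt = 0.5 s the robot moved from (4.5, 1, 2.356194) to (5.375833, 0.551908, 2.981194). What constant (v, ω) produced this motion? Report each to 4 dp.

Δθ = 2.981194 − 2.356194 = 0.625000
ω = Δθ/dt = 0.625000/0.5 = 1.2500
R = Δx/(sin θ' − sin θ) = -1.6000
v = R·ω = -1.6000·1.2500 = -2.0000

v = -2.0000, ω = 1.2500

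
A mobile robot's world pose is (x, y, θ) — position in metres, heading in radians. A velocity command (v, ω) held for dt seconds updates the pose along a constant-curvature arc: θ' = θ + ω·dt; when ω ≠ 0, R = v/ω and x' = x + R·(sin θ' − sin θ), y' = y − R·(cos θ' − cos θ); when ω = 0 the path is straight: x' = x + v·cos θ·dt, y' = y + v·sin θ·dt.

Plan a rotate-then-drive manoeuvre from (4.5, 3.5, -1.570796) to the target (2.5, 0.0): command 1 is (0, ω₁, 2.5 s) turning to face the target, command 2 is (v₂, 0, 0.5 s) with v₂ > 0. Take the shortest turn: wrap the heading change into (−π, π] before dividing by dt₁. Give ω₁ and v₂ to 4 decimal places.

heading to target = atan2(0−3.5, 2.5−4.5) = -2.0899
Δθ = wrap(-2.0899 − -1.5708) = -0.5191; ω₁ = Δθ/dt₁ = -0.2077
distance = √((2.5−4.5)² + (0−3.5)²) = 4.0311; v₂ = distance/dt₂ = 8.0623

ω₁ = -0.2077, v₂ = 8.0623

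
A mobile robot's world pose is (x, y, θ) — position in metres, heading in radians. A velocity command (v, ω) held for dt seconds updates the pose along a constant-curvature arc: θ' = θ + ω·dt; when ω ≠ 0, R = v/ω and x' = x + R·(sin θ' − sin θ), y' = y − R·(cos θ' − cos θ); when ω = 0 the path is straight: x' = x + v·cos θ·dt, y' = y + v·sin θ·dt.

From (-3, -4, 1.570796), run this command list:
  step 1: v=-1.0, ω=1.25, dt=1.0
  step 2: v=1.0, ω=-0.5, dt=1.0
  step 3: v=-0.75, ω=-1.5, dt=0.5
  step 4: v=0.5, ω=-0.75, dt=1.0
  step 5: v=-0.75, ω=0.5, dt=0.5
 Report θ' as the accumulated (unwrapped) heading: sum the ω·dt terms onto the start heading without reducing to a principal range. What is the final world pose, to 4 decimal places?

(-3.1908, -4.4142, 1.0708)

step 1: θ'=2.8208 (R=-0.8000) → pose (-2.4523, -4.7592, 2.8208)
step 2: θ'=2.3208 (R=-2.0000) → pose (-3.2850, -4.2245, 2.3208)
step 3: θ'=1.5708 (R=0.5000) → pose (-3.1508, -4.5653, 1.5708)
step 4: θ'=0.8208 (R=-0.6667) → pose (-2.9720, -4.1109, 0.8208)
step 5: θ'=1.0708 (R=-1.5000) → pose (-3.1908, -4.4142, 1.0708)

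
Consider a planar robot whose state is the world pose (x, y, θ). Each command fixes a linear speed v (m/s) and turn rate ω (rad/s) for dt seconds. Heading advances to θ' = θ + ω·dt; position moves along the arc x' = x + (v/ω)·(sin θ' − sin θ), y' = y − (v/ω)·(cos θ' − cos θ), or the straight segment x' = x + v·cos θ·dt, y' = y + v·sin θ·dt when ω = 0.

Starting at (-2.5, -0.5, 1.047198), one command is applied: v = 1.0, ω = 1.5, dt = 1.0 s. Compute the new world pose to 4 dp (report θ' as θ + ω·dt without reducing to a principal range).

θ' = 1.0472 + 1.5·1.0 = 2.5472
R = v/ω = 1.0/1.5 = 0.6667
x' = -2.5 + 0.6667·(sin 2.5472 − sin 1.0472) = -2.7040
y' = -0.5 − 0.6667·(cos 2.5472 − cos 1.0472) = 0.3857

(-2.7040, 0.3857, 2.5472)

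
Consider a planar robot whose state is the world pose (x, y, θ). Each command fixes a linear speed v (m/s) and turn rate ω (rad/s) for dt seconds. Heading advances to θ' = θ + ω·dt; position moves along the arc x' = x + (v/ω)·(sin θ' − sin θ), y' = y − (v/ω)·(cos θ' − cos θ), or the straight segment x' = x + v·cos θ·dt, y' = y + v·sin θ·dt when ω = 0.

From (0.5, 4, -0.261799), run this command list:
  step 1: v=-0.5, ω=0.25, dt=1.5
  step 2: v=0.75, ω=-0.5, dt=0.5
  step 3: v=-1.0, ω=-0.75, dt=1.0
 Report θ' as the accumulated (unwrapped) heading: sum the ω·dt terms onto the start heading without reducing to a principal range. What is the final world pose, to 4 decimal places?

step 1: θ'=0.1132 (R=-2.0000) → pose (-0.2436, 4.0553, 0.1132)
step 2: θ'=-0.1368 (R=-1.5000) → pose (0.1304, 4.0509, -0.1368)
step 3: θ'=-0.8868 (R=1.3333) → pose (-0.7211, 4.5293, -0.8868)

(-0.7211, 4.5293, -0.8868)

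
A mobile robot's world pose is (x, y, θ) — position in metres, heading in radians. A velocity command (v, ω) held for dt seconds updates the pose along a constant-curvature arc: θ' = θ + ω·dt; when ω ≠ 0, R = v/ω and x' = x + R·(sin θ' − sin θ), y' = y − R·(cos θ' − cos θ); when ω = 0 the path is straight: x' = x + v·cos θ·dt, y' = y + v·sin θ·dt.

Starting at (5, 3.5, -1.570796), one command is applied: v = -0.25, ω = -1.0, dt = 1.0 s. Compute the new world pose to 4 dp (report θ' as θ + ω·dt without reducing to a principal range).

θ' = -1.5708 + -1.0·1.0 = -2.5708
R = v/ω = -0.25/-1.0 = 0.2500
x' = 5 + 0.2500·(sin -2.5708 − sin -1.5708) = 5.1149
y' = 3.5 − 0.2500·(cos -2.5708 − cos -1.5708) = 3.7104

(5.1149, 3.7104, -2.5708)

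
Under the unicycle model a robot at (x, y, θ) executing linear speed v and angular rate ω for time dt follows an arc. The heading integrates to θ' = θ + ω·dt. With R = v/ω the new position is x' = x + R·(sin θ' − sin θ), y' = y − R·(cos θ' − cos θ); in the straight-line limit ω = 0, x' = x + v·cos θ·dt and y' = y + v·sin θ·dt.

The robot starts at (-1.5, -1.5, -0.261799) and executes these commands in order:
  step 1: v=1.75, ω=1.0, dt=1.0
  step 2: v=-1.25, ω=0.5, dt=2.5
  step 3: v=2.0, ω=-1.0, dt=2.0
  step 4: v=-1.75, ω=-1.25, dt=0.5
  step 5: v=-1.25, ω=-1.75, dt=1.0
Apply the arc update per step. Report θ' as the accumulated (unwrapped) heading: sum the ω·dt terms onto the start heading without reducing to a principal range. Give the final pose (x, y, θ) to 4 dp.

(0.4989, 0.2128, -2.3868)

step 1: θ'=0.7382 (R=1.7500) → pose (0.1306, -1.1041, 0.7382)
step 2: θ'=1.9882 (R=-2.5000) → pose (-0.4724, -3.9667, 1.9882)
step 3: θ'=-0.0118 (R=-2.0000) → pose (1.3795, -1.1561, -0.0118)
step 4: θ'=-0.6368 (R=1.4000) → pose (0.5636, -0.8818, -0.6368)
step 5: θ'=-2.3868 (R=0.7143) → pose (0.4989, 0.2128, -2.3868)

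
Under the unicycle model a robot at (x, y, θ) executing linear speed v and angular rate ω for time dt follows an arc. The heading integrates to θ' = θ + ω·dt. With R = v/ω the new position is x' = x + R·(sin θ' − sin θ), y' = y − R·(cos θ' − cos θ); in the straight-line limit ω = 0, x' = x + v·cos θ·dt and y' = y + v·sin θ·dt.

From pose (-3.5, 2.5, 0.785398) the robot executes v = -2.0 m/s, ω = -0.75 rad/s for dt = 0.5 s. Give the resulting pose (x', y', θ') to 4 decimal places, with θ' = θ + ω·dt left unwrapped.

(-4.3217, 1.9404, 0.4104)

θ' = 0.7854 + -0.75·0.5 = 0.4104
R = v/ω = -2.0/-0.75 = 2.6667
x' = -3.5 + 2.6667·(sin 0.4104 − sin 0.7854) = -4.3217
y' = 2.5 − 2.6667·(cos 0.4104 − cos 0.7854) = 1.9404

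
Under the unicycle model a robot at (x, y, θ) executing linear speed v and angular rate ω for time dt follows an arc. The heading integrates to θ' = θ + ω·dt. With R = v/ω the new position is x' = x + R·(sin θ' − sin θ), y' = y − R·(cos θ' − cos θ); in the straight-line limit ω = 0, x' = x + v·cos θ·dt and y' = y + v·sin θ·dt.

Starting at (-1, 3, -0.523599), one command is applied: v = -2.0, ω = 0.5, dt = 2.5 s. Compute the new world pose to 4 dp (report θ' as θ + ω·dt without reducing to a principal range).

θ' = -0.5236 + 0.5·2.5 = 0.7264
R = v/ω = -2.0/0.5 = -4.0000
x' = -1 + -4.0000·(sin 0.7264 − sin -0.5236) = -5.6567
y' = 3 − -4.0000·(cos 0.7264 − cos -0.5236) = 2.5262

(-5.6567, 2.5262, 0.7264)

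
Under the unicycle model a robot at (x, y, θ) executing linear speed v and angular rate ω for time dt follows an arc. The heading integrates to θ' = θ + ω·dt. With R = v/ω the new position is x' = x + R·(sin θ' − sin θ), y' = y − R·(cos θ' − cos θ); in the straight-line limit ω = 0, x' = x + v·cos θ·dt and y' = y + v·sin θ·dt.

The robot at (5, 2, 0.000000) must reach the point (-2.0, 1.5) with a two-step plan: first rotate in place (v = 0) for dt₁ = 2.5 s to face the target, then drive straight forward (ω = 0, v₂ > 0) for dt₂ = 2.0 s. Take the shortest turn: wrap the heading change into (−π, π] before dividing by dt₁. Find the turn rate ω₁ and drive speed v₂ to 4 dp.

ω₁ = -1.2281, v₂ = 3.5089

heading to target = atan2(1.5−2, -2−5) = -3.0703
Δθ = wrap(-3.0703 − 0.0000) = -3.0703; ω₁ = Δθ/dt₁ = -1.2281
distance = √((-2−5)² + (1.5−2)²) = 7.0178; v₂ = distance/dt₂ = 3.5089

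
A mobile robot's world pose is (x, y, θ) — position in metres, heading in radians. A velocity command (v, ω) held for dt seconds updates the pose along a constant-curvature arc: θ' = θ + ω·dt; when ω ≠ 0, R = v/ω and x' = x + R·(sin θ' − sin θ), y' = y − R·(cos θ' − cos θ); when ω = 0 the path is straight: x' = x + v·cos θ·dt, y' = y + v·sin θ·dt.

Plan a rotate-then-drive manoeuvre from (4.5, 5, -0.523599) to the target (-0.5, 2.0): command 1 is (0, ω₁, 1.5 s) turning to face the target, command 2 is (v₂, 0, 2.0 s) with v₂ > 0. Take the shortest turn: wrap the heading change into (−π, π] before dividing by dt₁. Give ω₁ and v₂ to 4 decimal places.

ω₁ = -1.3850, v₂ = 2.9155

heading to target = atan2(2−5, -0.5−4.5) = -2.6012
Δθ = wrap(-2.6012 − -0.5236) = -2.0776; ω₁ = Δθ/dt₁ = -1.3850
distance = √((-0.5−4.5)² + (2−5)²) = 5.8310; v₂ = distance/dt₂ = 2.9155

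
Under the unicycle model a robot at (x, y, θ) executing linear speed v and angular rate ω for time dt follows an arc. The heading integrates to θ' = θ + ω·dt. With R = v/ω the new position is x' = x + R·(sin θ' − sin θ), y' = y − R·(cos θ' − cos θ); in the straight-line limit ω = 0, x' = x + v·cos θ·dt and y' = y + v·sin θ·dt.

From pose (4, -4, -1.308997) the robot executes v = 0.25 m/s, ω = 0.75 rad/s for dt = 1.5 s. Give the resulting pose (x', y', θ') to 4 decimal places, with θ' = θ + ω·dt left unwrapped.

(4.2610, -4.2414, -0.1840)

θ' = -1.3090 + 0.75·1.5 = -0.1840
R = v/ω = 0.25/0.75 = 0.3333
x' = 4 + 0.3333·(sin -0.1840 − sin -1.3090) = 4.2610
y' = -4 − 0.3333·(cos -0.1840 − cos -1.3090) = -4.2414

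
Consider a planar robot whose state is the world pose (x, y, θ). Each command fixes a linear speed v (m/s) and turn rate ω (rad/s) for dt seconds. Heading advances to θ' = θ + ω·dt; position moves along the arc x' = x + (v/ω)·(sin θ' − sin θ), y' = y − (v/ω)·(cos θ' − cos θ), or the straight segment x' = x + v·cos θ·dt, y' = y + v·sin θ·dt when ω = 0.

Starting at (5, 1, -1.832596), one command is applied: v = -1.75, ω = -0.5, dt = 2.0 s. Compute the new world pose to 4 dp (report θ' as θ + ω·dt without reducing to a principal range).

(7.3164, 3.4284, -2.8326)

θ' = -1.8326 + -0.5·2.0 = -2.8326
R = v/ω = -1.75/-0.5 = 3.5000
x' = 5 + 3.5000·(sin -2.8326 − sin -1.8326) = 7.3164
y' = 1 − 3.5000·(cos -2.8326 − cos -1.8326) = 3.4284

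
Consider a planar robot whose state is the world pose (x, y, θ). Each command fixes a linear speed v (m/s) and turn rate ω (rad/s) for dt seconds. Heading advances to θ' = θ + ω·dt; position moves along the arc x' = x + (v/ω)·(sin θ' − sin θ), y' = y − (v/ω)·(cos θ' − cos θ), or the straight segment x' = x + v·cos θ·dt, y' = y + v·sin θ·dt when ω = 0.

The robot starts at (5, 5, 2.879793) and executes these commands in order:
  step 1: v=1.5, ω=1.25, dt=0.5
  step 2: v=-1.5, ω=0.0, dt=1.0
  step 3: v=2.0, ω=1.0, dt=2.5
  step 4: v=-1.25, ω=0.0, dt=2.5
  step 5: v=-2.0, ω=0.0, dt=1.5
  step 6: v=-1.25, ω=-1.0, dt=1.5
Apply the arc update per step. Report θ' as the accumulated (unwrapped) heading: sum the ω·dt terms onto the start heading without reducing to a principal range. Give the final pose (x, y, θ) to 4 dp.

(-0.9427, 4.8457, 4.5048)

step 1: θ'=3.5048 (R=1.2000) → pose (4.2631, 4.9626, 3.5048)
step 2: θ'=3.5048 (straight) → pose (5.6652, 5.4955, 3.5048)
step 3: θ'=6.0048 (R=2.0000) → pose (5.8262, 1.7030, 6.0048)
step 4: θ'=6.0048 (straight) → pose (2.8215, 2.5618, 6.0048)
step 5: θ'=6.0048 (straight) → pose (-0.0630, 3.3862, 6.0048)
step 6: θ'=4.5048 (R=1.2500) → pose (-0.9427, 4.8457, 4.5048)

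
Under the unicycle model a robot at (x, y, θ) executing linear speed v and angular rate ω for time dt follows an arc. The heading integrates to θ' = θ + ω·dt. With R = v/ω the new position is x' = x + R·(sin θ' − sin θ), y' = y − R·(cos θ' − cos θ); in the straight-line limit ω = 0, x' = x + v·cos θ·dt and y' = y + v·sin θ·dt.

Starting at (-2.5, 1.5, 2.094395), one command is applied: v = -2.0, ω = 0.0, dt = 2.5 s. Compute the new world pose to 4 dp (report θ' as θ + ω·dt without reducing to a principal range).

θ' = 2.0944 + 0.0·2.5 = 2.0944
ω = 0 → straight: x' = -2.5 + -2.0·cos(2.0944)·2.5 = 0.0000
y' = 1.5 + -2.0·sin(2.0944)·2.5 = -2.8301

(0.0000, -2.8301, 2.0944)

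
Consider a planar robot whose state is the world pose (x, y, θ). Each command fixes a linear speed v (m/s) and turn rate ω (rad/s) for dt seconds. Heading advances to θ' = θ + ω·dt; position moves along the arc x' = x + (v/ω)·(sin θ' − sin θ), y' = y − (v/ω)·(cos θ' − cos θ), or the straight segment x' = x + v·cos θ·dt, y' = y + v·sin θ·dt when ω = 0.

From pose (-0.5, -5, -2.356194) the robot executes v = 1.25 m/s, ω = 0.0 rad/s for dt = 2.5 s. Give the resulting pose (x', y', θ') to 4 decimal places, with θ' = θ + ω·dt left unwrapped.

θ' = -2.3562 + 0.0·2.5 = -2.3562
ω = 0 → straight: x' = -0.5 + 1.25·cos(-2.3562)·2.5 = -2.7097
y' = -5 + 1.25·sin(-2.3562)·2.5 = -7.2097

(-2.7097, -7.2097, -2.3562)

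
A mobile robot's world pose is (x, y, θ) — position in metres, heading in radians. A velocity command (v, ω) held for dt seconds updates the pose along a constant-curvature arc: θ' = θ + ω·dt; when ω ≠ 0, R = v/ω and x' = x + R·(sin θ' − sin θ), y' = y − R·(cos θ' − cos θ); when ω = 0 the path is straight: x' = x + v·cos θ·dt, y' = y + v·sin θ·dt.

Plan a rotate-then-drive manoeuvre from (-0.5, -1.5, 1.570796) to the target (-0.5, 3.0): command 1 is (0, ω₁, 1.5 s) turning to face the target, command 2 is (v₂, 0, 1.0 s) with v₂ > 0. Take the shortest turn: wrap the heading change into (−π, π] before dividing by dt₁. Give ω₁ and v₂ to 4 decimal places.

heading to target = atan2(3−-1.5, -0.5−-0.5) = 1.5708
Δθ = wrap(1.5708 − 1.5708) = 0.0000; ω₁ = Δθ/dt₁ = 0.0000
distance = √((-0.5−-0.5)² + (3−-1.5)²) = 4.5000; v₂ = distance/dt₂ = 4.5000

ω₁ = 0.0000, v₂ = 4.5000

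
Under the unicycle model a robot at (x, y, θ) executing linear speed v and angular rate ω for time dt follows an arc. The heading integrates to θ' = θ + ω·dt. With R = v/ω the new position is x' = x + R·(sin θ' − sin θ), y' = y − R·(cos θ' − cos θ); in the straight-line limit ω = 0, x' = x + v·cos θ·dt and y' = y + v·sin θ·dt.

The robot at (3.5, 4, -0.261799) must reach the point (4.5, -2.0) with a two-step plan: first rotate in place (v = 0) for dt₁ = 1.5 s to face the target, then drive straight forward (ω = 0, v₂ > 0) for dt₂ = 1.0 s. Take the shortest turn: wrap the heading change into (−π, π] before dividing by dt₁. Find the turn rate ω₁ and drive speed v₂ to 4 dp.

heading to target = atan2(-2−4, 4.5−3.5) = -1.4056
Δθ = wrap(-1.4056 − -0.2618) = -1.1438; ω₁ = Δθ/dt₁ = -0.7626
distance = √((4.5−3.5)² + (-2−4)²) = 6.0828; v₂ = distance/dt₂ = 6.0828

ω₁ = -0.7626, v₂ = 6.0828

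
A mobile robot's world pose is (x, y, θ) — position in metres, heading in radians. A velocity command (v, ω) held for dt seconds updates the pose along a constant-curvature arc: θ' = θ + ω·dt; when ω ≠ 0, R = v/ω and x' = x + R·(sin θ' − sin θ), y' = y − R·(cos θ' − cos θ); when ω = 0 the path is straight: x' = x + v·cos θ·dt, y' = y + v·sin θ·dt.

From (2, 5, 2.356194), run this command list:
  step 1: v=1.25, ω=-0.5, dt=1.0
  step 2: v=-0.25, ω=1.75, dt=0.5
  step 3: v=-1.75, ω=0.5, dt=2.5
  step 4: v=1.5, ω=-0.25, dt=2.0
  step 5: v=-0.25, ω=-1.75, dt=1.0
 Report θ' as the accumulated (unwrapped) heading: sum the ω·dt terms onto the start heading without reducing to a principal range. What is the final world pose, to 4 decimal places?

step 1: θ'=1.8562 (R=-2.5000) → pose (1.3689, 6.0639, 1.8562)
step 2: θ'=2.7312 (R=-0.1429) → pose (1.4490, 5.9731, 2.7312)
step 3: θ'=3.9812 (R=-3.5000) → pose (5.4507, 6.8454, 3.9812)
step 4: θ'=3.4812 (R=-6.0000) → pose (2.9831, 5.1946, 3.4812)
step 5: θ'=1.7312 (R=0.1429) → pose (3.1717, 5.0827, 1.7312)

(3.1717, 5.0827, 1.7312)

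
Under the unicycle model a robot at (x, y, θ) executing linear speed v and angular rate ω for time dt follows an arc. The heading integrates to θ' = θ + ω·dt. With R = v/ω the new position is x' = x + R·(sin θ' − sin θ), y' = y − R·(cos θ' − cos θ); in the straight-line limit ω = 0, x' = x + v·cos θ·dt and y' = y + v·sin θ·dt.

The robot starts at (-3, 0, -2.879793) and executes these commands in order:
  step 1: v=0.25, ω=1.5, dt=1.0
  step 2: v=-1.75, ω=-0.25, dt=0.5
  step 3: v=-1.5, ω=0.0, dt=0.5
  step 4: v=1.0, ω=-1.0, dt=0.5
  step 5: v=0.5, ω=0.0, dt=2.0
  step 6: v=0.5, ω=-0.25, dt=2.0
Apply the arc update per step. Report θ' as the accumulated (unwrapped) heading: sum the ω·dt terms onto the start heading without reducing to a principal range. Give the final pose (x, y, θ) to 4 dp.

(-4.4184, -0.7378, -2.5048)

step 1: θ'=-1.3798 (R=0.1667) → pose (-3.1205, -0.1926, -1.3798)
step 2: θ'=-1.5048 (R=7.0000) → pose (-3.2326, 0.6746, -1.5048)
step 3: θ'=-1.5048 (straight) → pose (-3.2820, 1.4230, -1.5048)
step 4: θ'=-2.0048 (R=-1.0000) → pose (-3.3726, 0.9365, -2.0048)
step 5: θ'=-2.0048 (straight) → pose (-3.7931, 0.0292, -2.0048)
step 6: θ'=-2.5048 (R=-2.0000) → pose (-4.4184, -0.7378, -2.5048)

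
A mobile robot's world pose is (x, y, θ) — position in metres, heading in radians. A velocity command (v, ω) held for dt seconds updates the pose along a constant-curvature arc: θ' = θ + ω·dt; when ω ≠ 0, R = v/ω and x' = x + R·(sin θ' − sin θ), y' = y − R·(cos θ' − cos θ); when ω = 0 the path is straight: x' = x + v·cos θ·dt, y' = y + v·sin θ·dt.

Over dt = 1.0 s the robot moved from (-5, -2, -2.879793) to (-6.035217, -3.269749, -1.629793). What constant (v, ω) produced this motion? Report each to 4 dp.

v = 1.7500, ω = 1.2500

Δθ = -1.629793 − -2.879793 = 1.250000
ω = Δθ/dt = 1.250000/1.0 = 1.2500
R = −Δy/(cos θ' − cos θ) = 1.4000
v = R·ω = 1.4000·1.2500 = 1.7500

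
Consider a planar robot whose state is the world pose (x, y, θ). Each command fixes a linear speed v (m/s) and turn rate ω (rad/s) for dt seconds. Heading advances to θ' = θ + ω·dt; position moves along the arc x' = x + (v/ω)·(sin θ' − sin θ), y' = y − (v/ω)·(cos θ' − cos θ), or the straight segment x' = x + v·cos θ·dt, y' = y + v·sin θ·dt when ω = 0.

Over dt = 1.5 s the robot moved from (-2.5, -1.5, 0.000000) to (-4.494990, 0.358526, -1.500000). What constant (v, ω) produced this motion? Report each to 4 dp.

v = -2.0000, ω = -1.0000

Δθ = -1.500000 − 0.000000 = -1.500000
ω = Δθ/dt = -1.500000/1.5 = -1.0000
R = Δx/(sin θ' − sin θ) = 2.0000
v = R·ω = 2.0000·-1.0000 = -2.0000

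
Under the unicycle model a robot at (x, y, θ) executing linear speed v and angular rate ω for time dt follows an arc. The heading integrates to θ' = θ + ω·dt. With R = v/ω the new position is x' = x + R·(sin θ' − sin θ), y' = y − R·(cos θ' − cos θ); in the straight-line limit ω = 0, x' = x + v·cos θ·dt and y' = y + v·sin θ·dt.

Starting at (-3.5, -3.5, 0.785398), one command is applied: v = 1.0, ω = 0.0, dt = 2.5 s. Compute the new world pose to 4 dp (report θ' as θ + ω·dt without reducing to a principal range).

θ' = 0.7854 + 0.0·2.5 = 0.7854
ω = 0 → straight: x' = -3.5 + 1.0·cos(0.7854)·2.5 = -1.7322
y' = -3.5 + 1.0·sin(0.7854)·2.5 = -1.7322

(-1.7322, -1.7322, 0.7854)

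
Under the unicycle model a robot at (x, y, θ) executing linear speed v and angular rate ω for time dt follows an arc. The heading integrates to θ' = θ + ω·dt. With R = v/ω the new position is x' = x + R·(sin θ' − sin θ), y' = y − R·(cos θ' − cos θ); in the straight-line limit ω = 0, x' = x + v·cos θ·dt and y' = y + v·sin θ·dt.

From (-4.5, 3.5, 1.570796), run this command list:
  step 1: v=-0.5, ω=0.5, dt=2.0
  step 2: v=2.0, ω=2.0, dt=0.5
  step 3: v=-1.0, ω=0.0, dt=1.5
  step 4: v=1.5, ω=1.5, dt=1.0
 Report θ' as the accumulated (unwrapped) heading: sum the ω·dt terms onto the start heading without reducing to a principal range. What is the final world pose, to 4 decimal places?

step 1: θ'=2.5708 (R=-1.0000) → pose (-4.0403, 2.6585, 2.5708)
step 2: θ'=3.5708 (R=1.0000) → pose (-4.9968, 2.7264, 3.5708)
step 3: θ'=3.5708 (straight) → pose (-3.6328, 3.3506, 3.5708)
step 4: θ'=5.0708 (R=1.0000) → pose (-4.1531, 2.0905, 5.0708)

(-4.1531, 2.0905, 5.0708)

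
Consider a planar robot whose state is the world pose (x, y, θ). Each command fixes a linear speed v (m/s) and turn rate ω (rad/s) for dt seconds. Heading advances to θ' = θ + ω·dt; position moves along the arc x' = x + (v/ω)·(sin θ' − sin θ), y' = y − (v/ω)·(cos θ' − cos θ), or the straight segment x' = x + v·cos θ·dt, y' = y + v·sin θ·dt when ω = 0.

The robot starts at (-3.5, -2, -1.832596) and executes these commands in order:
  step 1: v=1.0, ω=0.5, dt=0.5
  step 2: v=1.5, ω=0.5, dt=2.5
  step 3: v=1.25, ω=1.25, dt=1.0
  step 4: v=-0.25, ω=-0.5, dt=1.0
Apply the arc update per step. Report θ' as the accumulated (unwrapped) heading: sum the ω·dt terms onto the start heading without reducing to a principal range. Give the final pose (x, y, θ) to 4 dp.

step 1: θ'=-1.5826 (R=2.0000) → pose (-3.5680, -2.4940, -1.5826)
step 2: θ'=-0.3326 (R=3.0000) → pose (-1.5477, -5.3650, -0.3326)
step 3: θ'=0.9174 (R=1.0000) → pose (-0.4272, -5.0277, 0.9174)
step 4: θ'=0.4174 (R=0.5000) → pose (-0.6215, -5.1808, 0.4174)

(-0.6215, -5.1808, 0.4174)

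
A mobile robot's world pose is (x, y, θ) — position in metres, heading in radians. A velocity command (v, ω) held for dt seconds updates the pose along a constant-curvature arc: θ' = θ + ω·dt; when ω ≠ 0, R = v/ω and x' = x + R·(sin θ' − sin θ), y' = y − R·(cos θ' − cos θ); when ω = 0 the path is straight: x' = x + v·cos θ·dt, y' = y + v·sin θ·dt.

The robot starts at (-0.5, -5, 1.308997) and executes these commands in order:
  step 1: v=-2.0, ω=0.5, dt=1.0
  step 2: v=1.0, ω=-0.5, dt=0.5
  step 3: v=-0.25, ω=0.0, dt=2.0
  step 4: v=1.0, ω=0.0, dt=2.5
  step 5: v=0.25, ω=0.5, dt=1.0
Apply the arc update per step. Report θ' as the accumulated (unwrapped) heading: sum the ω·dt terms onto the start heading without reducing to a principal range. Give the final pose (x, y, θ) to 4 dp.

(-0.6145, -4.2433, 2.0590)

step 1: θ'=1.8090 (R=-4.0000) → pose (-0.5234, -6.9791, 1.8090)
step 2: θ'=1.5590 (R=-2.0000) → pose (-0.5797, -6.4836, 1.5590)
step 3: θ'=1.5590 (straight) → pose (-0.5856, -6.9836, 1.5590)
step 4: θ'=1.5590 (straight) → pose (-0.5561, -4.4837, 1.5590)
step 5: θ'=2.0590 (R=0.5000) → pose (-0.6145, -4.2433, 2.0590)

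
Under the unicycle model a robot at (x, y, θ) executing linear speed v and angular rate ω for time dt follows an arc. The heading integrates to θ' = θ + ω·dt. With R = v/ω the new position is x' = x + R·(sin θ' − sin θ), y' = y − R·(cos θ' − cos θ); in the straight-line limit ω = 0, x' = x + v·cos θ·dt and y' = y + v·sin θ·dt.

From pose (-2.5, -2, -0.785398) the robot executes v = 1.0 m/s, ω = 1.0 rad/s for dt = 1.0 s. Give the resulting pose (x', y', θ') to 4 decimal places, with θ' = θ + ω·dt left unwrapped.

θ' = -0.7854 + 1.0·1.0 = 0.2146
R = v/ω = 1.0/1.0 = 1.0000
x' = -2.5 + 1.0000·(sin 0.2146 − sin -0.7854) = -1.5799
y' = -2 − 1.0000·(cos 0.2146 − cos -0.7854) = -2.2700

(-1.5799, -2.2700, 0.2146)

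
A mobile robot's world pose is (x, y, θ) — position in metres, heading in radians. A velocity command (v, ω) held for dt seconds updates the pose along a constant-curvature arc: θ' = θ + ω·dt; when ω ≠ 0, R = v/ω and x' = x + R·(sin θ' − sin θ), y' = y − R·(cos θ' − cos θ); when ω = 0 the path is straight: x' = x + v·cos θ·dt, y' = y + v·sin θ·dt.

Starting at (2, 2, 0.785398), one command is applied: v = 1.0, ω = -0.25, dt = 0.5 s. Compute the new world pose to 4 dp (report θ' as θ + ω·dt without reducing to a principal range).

θ' = 0.7854 + -0.25·0.5 = 0.6604
R = v/ω = 1.0/-0.25 = -4.0000
x' = 2 + -4.0000·(sin 0.6604 − sin 0.7854) = 2.3747
y' = 2 − -4.0000·(cos 0.6604 − cos 0.7854) = 2.3306

(2.3747, 2.3306, 0.6604)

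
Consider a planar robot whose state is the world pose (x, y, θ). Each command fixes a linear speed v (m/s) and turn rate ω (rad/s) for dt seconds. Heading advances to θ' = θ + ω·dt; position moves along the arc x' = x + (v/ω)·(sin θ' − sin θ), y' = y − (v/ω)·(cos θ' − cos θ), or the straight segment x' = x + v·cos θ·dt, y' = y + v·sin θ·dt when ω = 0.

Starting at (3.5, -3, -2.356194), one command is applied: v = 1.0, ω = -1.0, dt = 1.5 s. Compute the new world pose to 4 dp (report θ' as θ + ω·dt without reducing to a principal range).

θ' = -2.3562 + -1.0·1.5 = -3.8562
R = v/ω = 1.0/-1.0 = -1.0000
x' = 3.5 + -1.0000·(sin -3.8562 − sin -2.3562) = 2.1376
y' = -3 − -1.0000·(cos -3.8562 − cos -2.3562) = -3.0482

(2.1376, -3.0482, -3.8562)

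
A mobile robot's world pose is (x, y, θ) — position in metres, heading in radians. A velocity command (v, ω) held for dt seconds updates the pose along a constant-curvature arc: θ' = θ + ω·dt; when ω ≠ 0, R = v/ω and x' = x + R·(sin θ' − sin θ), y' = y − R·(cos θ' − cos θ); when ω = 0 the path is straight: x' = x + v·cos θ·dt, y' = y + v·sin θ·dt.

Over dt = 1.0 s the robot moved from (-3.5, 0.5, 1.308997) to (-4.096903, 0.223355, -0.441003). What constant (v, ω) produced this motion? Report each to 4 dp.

Δθ = -0.441003 − 1.308997 = -1.750000
ω = Δθ/dt = -1.750000/1.0 = -1.7500
R = Δx/(sin θ' − sin θ) = 0.4286
v = R·ω = 0.4286·-1.7500 = -0.7500

v = -0.7500, ω = -1.7500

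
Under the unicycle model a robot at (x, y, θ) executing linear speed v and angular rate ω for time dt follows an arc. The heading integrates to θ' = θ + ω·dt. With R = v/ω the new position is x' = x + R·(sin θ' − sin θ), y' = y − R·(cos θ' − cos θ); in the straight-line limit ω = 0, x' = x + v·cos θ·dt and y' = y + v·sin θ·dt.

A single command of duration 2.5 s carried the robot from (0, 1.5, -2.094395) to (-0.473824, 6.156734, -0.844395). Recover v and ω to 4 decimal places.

v = -2.0000, ω = 0.5000

Δθ = -0.844395 − -2.094395 = 1.250000
ω = Δθ/dt = 1.250000/2.5 = 0.5000
R = −Δy/(cos θ' − cos θ) = -4.0000
v = R·ω = -4.0000·0.5000 = -2.0000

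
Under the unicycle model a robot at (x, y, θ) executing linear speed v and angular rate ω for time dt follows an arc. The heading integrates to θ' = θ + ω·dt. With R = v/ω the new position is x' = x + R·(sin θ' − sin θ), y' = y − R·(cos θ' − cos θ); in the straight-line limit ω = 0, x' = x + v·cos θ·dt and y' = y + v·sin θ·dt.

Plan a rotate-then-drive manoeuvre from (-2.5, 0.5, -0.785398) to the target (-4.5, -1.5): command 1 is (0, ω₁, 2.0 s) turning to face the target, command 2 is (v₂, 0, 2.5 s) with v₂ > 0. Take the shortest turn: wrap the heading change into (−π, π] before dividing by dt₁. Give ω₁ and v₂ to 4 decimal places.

heading to target = atan2(-1.5−0.5, -4.5−-2.5) = -2.3562
Δθ = wrap(-2.3562 − -0.7854) = -1.5708; ω₁ = Δθ/dt₁ = -0.7854
distance = √((-4.5−-2.5)² + (-1.5−0.5)²) = 2.8284; v₂ = distance/dt₂ = 1.1314

ω₁ = -0.7854, v₂ = 1.1314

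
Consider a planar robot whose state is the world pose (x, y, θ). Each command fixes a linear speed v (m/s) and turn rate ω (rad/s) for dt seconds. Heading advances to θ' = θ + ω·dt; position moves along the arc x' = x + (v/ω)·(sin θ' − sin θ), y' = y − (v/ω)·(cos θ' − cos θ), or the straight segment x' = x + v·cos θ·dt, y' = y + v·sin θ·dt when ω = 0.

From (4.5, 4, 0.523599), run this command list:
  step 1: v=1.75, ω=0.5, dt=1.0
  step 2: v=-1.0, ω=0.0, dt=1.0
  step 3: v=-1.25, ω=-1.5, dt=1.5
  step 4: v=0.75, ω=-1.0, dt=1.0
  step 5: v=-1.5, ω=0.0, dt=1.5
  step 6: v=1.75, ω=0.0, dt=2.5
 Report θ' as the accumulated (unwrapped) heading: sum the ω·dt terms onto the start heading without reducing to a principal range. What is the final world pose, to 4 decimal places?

(2.3157, 2.1134, -2.2264)

step 1: θ'=1.0236 (R=3.5000) → pose (5.7390, 5.2101, 1.0236)
step 2: θ'=1.0236 (straight) → pose (5.2187, 4.3561, 1.0236)
step 3: θ'=-1.2264 (R=0.8333) → pose (3.7226, 4.5083, -1.2264)
step 4: θ'=-2.2264 (R=-0.7500) → pose (3.6111, 3.7978, -2.2264)
step 5: θ'=-2.2264 (straight) → pose (4.9828, 5.5814, -2.2264)
step 6: θ'=-2.2264 (straight) → pose (2.3157, 2.1134, -2.2264)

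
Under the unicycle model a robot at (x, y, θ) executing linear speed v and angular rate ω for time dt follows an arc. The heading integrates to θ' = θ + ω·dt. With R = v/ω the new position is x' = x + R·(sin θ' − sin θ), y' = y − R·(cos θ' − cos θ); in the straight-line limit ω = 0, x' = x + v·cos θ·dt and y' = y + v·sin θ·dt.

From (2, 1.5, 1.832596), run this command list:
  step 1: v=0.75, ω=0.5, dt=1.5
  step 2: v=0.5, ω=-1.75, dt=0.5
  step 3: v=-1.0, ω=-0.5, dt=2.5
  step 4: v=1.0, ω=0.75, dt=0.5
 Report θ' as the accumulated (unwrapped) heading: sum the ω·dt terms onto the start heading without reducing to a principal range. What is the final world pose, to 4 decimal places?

step 1: θ'=2.5826 (R=1.5000) → pose (1.3466, 2.3835, 2.5826)
step 2: θ'=1.7076 (R=-0.2857) → pose (1.2151, 2.5867, 1.7076)
step 3: θ'=0.4576 (R=2.0000) → pose (0.1174, 0.5197, 0.4576)
step 4: θ'=0.8326 (R=1.3333) → pose (0.5145, 0.8186, 0.8326)

(0.5145, 0.8186, 0.8326)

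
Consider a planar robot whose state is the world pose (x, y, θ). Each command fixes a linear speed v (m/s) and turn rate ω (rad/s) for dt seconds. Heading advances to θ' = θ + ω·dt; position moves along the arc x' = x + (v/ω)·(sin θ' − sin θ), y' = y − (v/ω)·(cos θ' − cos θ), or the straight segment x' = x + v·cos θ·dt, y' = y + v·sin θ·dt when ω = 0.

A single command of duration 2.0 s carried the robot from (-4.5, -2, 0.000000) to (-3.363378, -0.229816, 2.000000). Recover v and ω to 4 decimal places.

v = 1.2500, ω = 1.0000

Δθ = 2.000000 − 0.000000 = 2.000000
ω = Δθ/dt = 2.000000/2.0 = 1.0000
R = −Δy/(cos θ' − cos θ) = 1.2500
v = R·ω = 1.2500·1.0000 = 1.2500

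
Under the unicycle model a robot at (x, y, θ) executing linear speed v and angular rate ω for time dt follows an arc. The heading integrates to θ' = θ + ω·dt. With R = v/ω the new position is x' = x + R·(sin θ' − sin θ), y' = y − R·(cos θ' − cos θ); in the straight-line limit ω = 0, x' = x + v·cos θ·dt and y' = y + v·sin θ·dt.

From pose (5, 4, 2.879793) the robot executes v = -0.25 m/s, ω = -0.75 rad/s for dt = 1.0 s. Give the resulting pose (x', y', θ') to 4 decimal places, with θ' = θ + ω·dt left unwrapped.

θ' = 2.8798 + -0.75·1.0 = 2.1298
R = v/ω = -0.25/-0.75 = 0.3333
x' = 5 + 0.3333·(sin 2.1298 − sin 2.8798) = 5.1963
y' = 4 − 0.3333·(cos 2.1298 − cos 2.8798) = 3.8548

(5.1963, 3.8548, 2.1298)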